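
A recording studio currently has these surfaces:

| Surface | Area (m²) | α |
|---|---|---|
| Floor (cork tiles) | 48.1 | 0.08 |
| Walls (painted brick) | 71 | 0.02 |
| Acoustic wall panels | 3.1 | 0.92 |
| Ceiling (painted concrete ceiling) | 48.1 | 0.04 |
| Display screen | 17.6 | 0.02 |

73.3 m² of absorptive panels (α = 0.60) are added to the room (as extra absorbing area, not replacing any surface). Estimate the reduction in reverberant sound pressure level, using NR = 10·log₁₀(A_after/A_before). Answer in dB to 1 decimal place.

A_before = Σ Sᵢαᵢ = 48.1·0.08 + 71·0.02 + 3.1·0.92 + 48.1·0.04 + 17.6·0.02 = 10.396 sabins.
Added absorption = 73.3 × 0.60 = 43.980 sabins.
New total A_after = 54.376 sabins.
NR = 10·log₁₀(54.376/10.396) = 7.2 dB.

7.2 dB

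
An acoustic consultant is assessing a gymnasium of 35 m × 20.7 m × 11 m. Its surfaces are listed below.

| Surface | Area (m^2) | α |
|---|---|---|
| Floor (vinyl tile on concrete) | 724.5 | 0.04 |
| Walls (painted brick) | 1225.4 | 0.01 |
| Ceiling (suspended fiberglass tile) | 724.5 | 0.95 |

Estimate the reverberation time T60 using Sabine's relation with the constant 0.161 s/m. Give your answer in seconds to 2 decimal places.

Total absorption A = 724.5*0.04 + 1225.4*0.01 + 724.5*0.95
  = 28.980 + 12.254 + 688.275 = 729.509 m^2 sabins.
Volume V = 35 × 20.7 × 11 = 7969.5 m³.
RT60 = 0.161 · V / A = 0.161 × 7969.5 / 729.509 = 1.76 s.

1.76 s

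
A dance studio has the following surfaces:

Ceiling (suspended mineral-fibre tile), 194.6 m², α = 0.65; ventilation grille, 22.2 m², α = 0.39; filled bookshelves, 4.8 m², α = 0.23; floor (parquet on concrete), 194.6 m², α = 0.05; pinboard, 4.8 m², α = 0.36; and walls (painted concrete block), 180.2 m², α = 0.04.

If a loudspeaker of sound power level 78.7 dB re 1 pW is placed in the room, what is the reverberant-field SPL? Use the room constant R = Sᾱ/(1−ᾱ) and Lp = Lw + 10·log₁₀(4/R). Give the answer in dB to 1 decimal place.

61.5 dB

Σ(Sᵢαᵢ) = 194.6·0.65 + 22.2·0.39 + 4.8·0.23 + 194.6·0.05 + 4.8·0.36 + 180.2·0.04 = 154.918; total area S = 601.2 m².
ᾱ = 154.918/601.2 = 0.2577; R = Sᾱ/(1−ᾱ) = 154.918/(1−0.2577) = 208.700 m².
Lp = 78.7 + 10·log₁₀(4/208.700) = 78.7 + (-17.17) = 61.5 dB.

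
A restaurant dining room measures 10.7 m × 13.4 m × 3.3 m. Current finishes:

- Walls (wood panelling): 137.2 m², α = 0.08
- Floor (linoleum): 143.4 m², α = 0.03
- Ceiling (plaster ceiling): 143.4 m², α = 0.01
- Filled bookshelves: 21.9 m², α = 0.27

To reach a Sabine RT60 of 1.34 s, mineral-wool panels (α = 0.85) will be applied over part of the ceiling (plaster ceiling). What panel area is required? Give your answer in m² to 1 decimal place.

Total absorption A₁ = 137.2×0.08 + 143.4×0.03 + 143.4×0.01 + 21.9×0.27
  = 10.976 + 4.302 + 1.434 + 5.913 = 22.625 m² sabins.
Required A₂ = 0.161·473.154/1.34 = 56.849 sabins.
Absorption to add: 56.849 − 22.625 = 34.224 sabins.
Net gain per m²: Δα = 0.85 − 0.01 = 0.84.
Panel area = 34.224 / 0.84 = 40.7 m².

40.7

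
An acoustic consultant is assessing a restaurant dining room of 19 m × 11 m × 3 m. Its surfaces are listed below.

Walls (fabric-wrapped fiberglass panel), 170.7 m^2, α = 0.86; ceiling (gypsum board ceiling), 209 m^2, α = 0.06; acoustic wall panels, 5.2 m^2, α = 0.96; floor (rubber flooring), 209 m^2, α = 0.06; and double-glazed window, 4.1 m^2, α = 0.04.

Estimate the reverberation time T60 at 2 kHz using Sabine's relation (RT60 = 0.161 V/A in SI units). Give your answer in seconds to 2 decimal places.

A = Σ Sᵢαᵢ = 170.7×0.86 + 209×0.06 + 5.2×0.96 + 209×0.06 + 4.1×0.04 = 177.038 sabins.
Volume V = 19 × 11 × 3 = 627 m³.
Sabine: RT60 = 0.161 × 627 / 177.038 = 0.57 s.

0.57 s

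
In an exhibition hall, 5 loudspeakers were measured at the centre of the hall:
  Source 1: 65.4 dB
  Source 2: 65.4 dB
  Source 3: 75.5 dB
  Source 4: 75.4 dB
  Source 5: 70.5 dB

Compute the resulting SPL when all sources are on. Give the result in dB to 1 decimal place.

Sum in the linear (power) domain: Σ 10^(Lᵢ/10) = 10^(65.4/10) + 10^(65.4/10) + 10^(75.5/10) + 10^(75.4/10) + 10^(70.5/10) = 8.831e+07.
Combined level = 10 log₁₀(8.831e+07) = 79.5 dB.

79.5 dB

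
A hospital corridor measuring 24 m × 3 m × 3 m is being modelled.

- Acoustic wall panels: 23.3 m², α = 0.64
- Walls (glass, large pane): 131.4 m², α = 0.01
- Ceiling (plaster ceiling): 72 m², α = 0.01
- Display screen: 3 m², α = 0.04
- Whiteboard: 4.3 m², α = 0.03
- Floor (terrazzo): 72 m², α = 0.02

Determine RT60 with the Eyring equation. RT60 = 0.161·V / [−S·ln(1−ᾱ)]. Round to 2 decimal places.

Total surface area S = 23.3 + 131.4 + 72 + 3 + 4.3 + 72 = 306.0 m².
Σ(Sᵢαᵢ) = 23.3×0.64 + 131.4×0.01 + 72×0.01 + 3×0.04 + 4.3×0.03 + 72×0.02 = 18.635.
Mean coefficient ᾱ = A/S = 0.0609.
−S·ln(1−ᾱ) = −306.0 × ln(1 − 0.0609) = 19.227.
V = 24 × 3 × 3 = 216 m³.
RT60 = 0.161 × 216 / 19.227 = 1.81 s.

1.81 seconds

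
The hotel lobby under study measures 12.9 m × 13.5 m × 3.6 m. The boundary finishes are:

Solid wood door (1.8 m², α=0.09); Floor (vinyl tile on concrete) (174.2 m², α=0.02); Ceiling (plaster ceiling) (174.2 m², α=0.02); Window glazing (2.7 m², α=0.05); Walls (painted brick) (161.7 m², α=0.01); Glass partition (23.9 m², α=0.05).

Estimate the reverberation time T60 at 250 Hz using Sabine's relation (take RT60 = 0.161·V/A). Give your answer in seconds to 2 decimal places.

10.02 sec

Equivalent absorption area: A = 1.8·0.09 + 174.2·0.02 + 174.2·0.02 + 2.7·0.05 + 161.7·0.01 + 23.9·0.05 = 10.077 m².
V = 12.9·13.5·3.6 = 626.94 m³.
Sabine: RT60 = 0.161 × 626.94 / 10.077 = 10.02 s.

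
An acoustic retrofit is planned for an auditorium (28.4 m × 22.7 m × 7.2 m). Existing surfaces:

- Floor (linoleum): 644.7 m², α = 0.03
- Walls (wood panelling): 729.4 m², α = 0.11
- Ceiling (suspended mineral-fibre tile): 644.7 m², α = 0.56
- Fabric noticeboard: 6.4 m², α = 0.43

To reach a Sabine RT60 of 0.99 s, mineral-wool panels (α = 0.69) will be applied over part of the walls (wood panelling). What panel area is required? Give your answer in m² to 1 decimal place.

A₁ = Σ Sᵢαᵢ = 644.7·0.03 + 729.4·0.11 + 644.7·0.56 + 6.4·0.43 = 463.359 sabins.
V = 4641.696 m³. Target absorption A₂ = 0.161 × 4641.696 / 0.99 = 754.862 sabins.
Absorption to add: 754.862 − 463.359 = 291.503 sabins.
Net gain per m²: Δα = 0.69 − 0.11 = 0.58.
Panel area = 291.503 / 0.58 = 502.6 m².

502.6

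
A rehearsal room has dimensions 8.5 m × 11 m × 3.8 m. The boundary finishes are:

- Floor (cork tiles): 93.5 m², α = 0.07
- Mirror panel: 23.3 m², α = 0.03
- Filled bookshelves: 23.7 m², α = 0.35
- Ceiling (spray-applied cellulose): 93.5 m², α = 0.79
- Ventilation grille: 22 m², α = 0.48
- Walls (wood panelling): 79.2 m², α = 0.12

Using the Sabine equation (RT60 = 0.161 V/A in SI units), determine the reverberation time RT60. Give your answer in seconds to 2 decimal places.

Total absorption A = 93.5×0.07 + 23.3×0.03 + 23.7×0.35 + 93.5×0.79 + 22×0.48 + 79.2×0.12
  = 6.545 + 0.699 + 8.295 + 73.865 + 10.560 + 9.504 = 109.468 m² sabins.
Volume V = 8.5 × 11 × 3.8 = 355.3 m³.
T = 0.161 V/A = 0.161·355.3/109.468 = 0.52 s.

0.52 sec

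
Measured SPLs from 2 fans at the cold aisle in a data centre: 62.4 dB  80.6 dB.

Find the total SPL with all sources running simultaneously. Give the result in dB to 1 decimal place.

Σ 10^(Lᵢ/10) = 1.166e+08.
Back to dB: 10·log₁₀ Σ = 80.7 dB.

80.7 dB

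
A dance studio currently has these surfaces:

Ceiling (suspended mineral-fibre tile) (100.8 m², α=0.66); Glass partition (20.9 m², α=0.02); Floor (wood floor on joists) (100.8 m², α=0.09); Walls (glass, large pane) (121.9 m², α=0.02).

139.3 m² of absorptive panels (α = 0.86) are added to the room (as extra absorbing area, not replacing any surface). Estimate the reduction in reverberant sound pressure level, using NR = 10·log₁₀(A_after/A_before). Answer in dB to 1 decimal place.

Summing Sᵢαᵢ: 66.528 + 0.418 + 9.072 + 2.438 → A_before = 78.456 sabins.
Treatment contributes 139.3·0.86 = 119.798 sabins.
A_after = 78.456 + 119.798 = 198.254 sabins.
Reduction = 10 log₁₀(A_after/A_before) = 10 log₁₀(2.5269) = 4.0 dB.

4.0 dB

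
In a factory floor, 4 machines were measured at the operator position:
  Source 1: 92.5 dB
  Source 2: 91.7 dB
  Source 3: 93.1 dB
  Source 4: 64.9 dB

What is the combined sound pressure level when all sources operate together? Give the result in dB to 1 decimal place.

97.2 dB

Converting to relative power and adding: 10^(92.5/10) + 10^(91.7/10) + 10^(93.1/10) + 10^(64.9/10) = 5.302e+09.
L_total = 10·log₁₀(5.302e+09) = 97.2 dB.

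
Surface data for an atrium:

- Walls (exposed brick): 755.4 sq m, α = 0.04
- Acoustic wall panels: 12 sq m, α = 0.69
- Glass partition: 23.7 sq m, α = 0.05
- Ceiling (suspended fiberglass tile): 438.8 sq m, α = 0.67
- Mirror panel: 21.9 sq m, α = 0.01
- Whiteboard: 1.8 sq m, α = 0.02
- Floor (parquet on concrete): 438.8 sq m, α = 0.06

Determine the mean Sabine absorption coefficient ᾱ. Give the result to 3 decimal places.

0.213

Total surface area S = 1692.4 sq m.
Σ(Sᵢαᵢ) = 755.4·0.04 + 12·0.69 + 23.7·0.05 + 438.8·0.67 + 21.9·0.01 + 1.8·0.02 + 438.8·0.06 = 360.260.
ᾱ = 360.260 / 1692.4 = 0.213.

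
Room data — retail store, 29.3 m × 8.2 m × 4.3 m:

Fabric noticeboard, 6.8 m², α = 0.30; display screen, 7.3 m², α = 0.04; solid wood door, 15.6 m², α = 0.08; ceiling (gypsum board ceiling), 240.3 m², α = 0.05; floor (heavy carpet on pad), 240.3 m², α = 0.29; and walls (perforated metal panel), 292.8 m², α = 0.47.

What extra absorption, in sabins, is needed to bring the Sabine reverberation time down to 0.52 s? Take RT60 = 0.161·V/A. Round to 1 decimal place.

Equivalent absorption area: A₁ = 6.8*0.30 + 7.3*0.04 + 15.6*0.08 + 240.3*0.05 + 240.3*0.29 + 292.8*0.47 = 222.898 m².
Target A₂ = 0.161·1033.118/0.52 = 319.869 sabins (V = 1033.118 m³).
Shortfall: 319.869 − 222.898 = 97.0 sabins.

97.0 sabins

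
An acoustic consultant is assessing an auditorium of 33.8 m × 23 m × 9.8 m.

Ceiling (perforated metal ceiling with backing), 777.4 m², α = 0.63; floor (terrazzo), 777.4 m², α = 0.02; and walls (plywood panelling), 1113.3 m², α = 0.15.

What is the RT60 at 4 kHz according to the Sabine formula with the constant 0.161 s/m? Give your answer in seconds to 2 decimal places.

1.82 sec

Summing Sᵢαᵢ: 489.762 + 15.548 + 166.995 → A = 672.305 sabins.
V = 33.8·23·9.8 = 7618.52 m³.
RT60 = 0.161 · V / A = 0.161 × 7618.52 / 672.305 = 1.82 s.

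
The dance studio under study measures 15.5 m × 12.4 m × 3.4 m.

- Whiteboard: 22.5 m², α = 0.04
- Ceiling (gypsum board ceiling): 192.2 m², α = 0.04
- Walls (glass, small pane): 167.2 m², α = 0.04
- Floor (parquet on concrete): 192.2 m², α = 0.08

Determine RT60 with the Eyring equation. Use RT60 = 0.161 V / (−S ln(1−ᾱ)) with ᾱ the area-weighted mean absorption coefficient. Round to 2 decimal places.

Total surface area S = 22.5 + 192.2 + 167.2 + 192.2 = 574.1 m².
Σ(Sᵢαᵢ) = 22.5×0.04 + 192.2×0.04 + 167.2×0.04 + 192.2×0.08 = 30.652.
Mean coefficient ᾱ = A/S = 0.0534.
Eyring denominator: −S ln(1−ᾱ) = 31.506.
V = 15.5 × 12.4 × 3.4 = 653.48 m³.
RT60 = 0.161 × 653.48 / 31.506 = 3.34 s.

3.34 s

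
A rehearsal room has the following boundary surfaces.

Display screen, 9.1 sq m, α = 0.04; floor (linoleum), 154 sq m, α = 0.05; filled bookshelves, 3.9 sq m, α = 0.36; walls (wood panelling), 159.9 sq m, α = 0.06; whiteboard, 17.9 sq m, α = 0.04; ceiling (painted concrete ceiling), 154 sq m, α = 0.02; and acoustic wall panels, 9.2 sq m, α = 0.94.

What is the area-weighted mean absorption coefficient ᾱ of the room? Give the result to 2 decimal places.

0.06

Total surface area S = 508.0 sq m.
Σ(Sᵢαᵢ) = 9.1×0.04 + 154×0.05 + 3.9×0.36 + 159.9×0.06 + 17.9×0.04 + 154×0.02 + 9.2×0.94 = 31.506.
ᾱ = A/S = 0.06.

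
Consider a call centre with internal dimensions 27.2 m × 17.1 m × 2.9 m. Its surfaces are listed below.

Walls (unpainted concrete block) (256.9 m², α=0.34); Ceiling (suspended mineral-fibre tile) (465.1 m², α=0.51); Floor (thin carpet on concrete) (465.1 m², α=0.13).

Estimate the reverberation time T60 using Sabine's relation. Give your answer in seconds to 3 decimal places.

0.564 sec

A = Σ Sᵢαᵢ = 256.9·0.34 + 465.1·0.51 + 465.1·0.13 = 385.010 sabins.
Volume V = 27.2 × 17.1 × 2.9 = 1348.848 m³.
T = 0.161 V/A = 0.161·1348.848/385.010 = 0.564 s.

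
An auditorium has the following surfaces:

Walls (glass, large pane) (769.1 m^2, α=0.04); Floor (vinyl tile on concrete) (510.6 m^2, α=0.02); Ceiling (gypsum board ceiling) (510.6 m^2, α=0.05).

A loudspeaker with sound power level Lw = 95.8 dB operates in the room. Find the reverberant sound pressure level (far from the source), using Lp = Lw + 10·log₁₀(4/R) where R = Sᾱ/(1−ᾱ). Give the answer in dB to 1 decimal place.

83.4 dB

A = 66.506 sabins; S = 1790.3 m^2.
ᾱ = 0.0371, so room constant R = A/(1−ᾱ) = 69.068 m^2.
Lp = Lw + 10 log₁₀(4/R) = 95.8 -12.37 = 83.4 dB.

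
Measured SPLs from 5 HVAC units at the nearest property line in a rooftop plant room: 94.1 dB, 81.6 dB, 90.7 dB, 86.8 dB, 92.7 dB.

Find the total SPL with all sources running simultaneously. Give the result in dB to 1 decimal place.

97.9 dB

Converting to relative power and adding: 10^(94.1/10) + 10^(81.6/10) + 10^(90.7/10) + 10^(86.8/10) + 10^(92.7/10) = 6.231e+09.
Back to dB: 10·log₁₀ Σ = 97.9 dB.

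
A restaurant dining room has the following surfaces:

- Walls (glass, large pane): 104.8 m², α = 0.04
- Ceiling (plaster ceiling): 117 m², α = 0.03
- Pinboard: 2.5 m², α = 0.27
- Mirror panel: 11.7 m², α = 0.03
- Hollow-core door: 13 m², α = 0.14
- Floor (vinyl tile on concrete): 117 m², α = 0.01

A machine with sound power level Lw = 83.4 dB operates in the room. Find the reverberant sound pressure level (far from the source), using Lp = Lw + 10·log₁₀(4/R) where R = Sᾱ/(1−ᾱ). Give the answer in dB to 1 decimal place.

Σ(Sᵢαᵢ) = 104.8·0.04 + 117·0.03 + 2.5·0.27 + 11.7·0.03 + 13·0.14 + 117·0.01 = 11.718; total area S = 366.0 m².
ᾱ = 11.718/366.0 = 0.0320; R = Sᾱ/(1−ᾱ) = 11.718/(1−0.0320) = 12.105 m².
Lp = 83.4 + 10·log₁₀(4/12.105) = 83.4 + (-4.81) = 78.6 dB.

78.6 dB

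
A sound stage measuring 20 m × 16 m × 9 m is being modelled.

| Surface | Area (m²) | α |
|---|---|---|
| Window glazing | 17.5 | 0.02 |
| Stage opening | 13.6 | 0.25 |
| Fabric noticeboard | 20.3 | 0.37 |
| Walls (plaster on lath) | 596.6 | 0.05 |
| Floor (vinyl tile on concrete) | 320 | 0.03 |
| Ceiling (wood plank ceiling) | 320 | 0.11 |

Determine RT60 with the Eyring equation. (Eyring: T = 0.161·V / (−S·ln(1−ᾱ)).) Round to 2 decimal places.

5.22 s

Total surface area S = 17.5 + 13.6 + 20.3 + 596.6 + 320 + 320 = 1288.0 m².
Absorption A = 17.5×0.02 + 13.6×0.25 + 20.3×0.37 + 596.6×0.05 + 320×0.03 + 320×0.11 = 85.891 sabins.
Mean coefficient ᾱ = A/S = 0.0667.
Eyring denominator: −S ln(1−ᾱ) = 88.909.
V = 20 × 16 × 9 = 2880 m³.
T = 0.161·V/[−S·ln(1−ᾱ)] = 0.161·2880/88.909 = 5.22 s.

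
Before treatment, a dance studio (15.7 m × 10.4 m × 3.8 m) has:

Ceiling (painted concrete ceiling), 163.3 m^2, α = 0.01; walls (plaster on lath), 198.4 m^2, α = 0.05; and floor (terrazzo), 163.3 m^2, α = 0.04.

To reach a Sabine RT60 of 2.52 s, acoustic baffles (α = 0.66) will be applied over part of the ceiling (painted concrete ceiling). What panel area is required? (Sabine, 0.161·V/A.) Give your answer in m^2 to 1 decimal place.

Total absorption A₁ = 163.3×0.01 + 198.4×0.05 + 163.3×0.04
  = 1.633 + 9.920 + 6.532 = 18.085 m^2 sabins.
Required A₂ = 0.161·620.464/2.52 = 39.641 sabins.
Absorption to add: 39.641 − 18.085 = 21.556 sabins.
Each m^2 of panel replacing the ceiling (painted concrete ceiling) adds (0.66 − 0.01) = 0.65 sabins.
Panel area = 21.556 / 0.65 = 33.2 m^2.

33.2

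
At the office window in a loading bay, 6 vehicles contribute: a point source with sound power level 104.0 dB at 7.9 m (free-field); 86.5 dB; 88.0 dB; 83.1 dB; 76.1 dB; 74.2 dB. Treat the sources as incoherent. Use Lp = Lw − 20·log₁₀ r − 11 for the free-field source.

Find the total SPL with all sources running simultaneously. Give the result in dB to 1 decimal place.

91.4 dB

Source at 7.9 m: Lp = 104.0 − 20·log₁₀(7.9) − 11 = 75.0 dB.
Σ 10^(Lᵢ/10) = 1.38e+09.
Combined level = 10 log₁₀(1.38e+09) = 91.4 dB.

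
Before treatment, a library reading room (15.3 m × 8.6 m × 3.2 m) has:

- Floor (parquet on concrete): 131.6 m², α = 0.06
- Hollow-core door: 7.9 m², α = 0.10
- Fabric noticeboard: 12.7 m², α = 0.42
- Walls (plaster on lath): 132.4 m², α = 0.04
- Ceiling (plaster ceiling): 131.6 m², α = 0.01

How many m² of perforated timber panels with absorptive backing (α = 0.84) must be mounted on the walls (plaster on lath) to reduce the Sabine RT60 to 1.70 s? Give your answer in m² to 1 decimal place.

A₁ = Σ Sᵢαᵢ = 131.6·0.06 + 7.9·0.10 + 12.7·0.42 + 132.4·0.04 + 131.6·0.01 = 20.632 sabins.
V = 421.056 m³. Target absorption A₂ = 0.161 × 421.056 / 1.70 = 39.876 sabins.
Absorption to add: 39.876 − 20.632 = 19.244 sabins.
Net gain per m²: Δα = 0.84 − 0.04 = 0.80.
Panel area = 19.244 / 0.80 = 24.1 m².

24.1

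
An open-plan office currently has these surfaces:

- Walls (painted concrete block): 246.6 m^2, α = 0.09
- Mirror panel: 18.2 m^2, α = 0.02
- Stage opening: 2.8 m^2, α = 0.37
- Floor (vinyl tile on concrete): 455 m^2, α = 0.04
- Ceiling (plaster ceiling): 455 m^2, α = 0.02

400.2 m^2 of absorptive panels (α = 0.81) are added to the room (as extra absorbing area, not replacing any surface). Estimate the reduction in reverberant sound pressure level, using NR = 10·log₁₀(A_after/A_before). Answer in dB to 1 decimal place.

Total absorption A_before = 246.6*0.09 + 18.2*0.02 + 2.8*0.37 + 455*0.04 + 455*0.02
  = 22.194 + 0.364 + 1.036 + 18.200 + 9.100 = 50.894 m^2 sabins.
Treatment contributes 400.2·0.81 = 324.162 sabins.
New total A_after = 375.056 sabins.
Reduction = 10 log₁₀(A_after/A_before) = 10 log₁₀(7.3694) = 8.7 dB.

8.7 dB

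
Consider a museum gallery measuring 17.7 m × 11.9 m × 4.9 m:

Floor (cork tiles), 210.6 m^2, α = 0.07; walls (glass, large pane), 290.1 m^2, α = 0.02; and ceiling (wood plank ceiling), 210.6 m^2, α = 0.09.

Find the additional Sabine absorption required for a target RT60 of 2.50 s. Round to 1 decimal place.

27.0 sabins

A₁ = Σ Sᵢαᵢ = 210.6*0.07 + 290.1*0.02 + 210.6*0.09 = 39.498 sabins.
For T = 2.50 s, need A₂ = 0.161·V/T = 0.161·1032.087/2.50 = 66.466 sabins.
Additional absorption ΔA = 66.466 − 39.498 = 27.0 sabins.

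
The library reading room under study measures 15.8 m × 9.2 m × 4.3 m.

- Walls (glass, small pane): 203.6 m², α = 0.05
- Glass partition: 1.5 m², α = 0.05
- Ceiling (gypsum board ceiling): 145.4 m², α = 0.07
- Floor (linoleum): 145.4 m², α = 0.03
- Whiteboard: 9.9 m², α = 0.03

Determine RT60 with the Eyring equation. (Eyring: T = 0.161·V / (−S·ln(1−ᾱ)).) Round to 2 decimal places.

Total surface area S = 203.6 + 1.5 + 145.4 + 145.4 + 9.9 = 505.8 m².
Σ(Sᵢαᵢ) = 203.6×0.05 + 1.5×0.05 + 145.4×0.07 + 145.4×0.03 + 9.9×0.03 = 25.092.
ᾱ = 25.092 / 505.8 = 0.0496.
−S·ln(1−ᾱ) = −505.8 × ln(1 − 0.0496) = 25.731.
V = 15.8 × 9.2 × 4.3 = 625.048 m³.
RT60 = 0.161 × 625.048 / 25.731 = 3.91 s.

3.91 s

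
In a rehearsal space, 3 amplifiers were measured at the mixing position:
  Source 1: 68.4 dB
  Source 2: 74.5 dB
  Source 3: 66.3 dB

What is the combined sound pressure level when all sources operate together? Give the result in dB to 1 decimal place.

76.0 dB

Σ 10^(Lᵢ/10) = 3.937e+07.
Back to dB: 10·log₁₀ Σ = 76.0 dB.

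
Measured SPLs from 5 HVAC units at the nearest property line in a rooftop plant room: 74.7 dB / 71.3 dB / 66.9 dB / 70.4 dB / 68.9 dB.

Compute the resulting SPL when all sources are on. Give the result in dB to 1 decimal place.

78.2 dB

Sum in the linear (power) domain: Σ 10^(Lᵢ/10) = 10^(74.7/10) + 10^(71.3/10) + 10^(66.9/10) + 10^(70.4/10) + 10^(68.9/10) = 6.663e+07.
Back to dB: 10·log₁₀ Σ = 78.2 dB.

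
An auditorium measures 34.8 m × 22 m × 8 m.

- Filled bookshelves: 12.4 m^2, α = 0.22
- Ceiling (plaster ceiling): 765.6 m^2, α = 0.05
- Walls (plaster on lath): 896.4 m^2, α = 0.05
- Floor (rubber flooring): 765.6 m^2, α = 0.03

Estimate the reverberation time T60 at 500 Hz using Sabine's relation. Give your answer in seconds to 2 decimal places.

Equivalent absorption area: A = 12.4·0.22 + 765.6·0.05 + 896.4·0.05 + 765.6·0.03 = 108.796 m^2.
V = 34.8·22·8 = 6124.8 m³.
Sabine: RT60 = 0.161 × 6124.8 / 108.796 = 9.06 s.

9.06 s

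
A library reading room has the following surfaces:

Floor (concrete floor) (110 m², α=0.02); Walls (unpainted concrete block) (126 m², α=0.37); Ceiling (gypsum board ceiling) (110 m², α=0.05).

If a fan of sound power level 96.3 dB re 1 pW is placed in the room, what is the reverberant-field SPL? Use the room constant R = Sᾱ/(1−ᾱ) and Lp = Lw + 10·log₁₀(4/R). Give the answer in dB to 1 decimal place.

Σ(Sᵢαᵢ) = 110×0.02 + 126×0.37 + 110×0.05 = 54.320; total area S = 346.0 m².
ᾱ = 0.1570, so room constant R = A/(1−ᾱ) = 64.437 m².
Lp = Lw + 10 log₁₀(4/R) = 96.3 -12.07 = 84.2 dB.

84.2 dB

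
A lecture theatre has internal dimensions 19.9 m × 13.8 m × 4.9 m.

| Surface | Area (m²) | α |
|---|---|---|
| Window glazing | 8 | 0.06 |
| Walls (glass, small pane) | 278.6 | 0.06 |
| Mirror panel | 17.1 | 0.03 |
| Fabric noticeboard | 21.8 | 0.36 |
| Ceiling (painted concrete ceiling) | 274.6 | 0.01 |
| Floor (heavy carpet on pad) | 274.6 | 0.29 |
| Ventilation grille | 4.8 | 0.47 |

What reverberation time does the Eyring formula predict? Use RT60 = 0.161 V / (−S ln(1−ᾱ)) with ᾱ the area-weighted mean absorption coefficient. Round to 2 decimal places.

1.84 sec

Total surface area S = 8 + 278.6 + 17.1 + 21.8 + 274.6 + 274.6 + 4.8 = 879.5 m².
Absorption A = 8·0.06 + 278.6·0.06 + 17.1·0.03 + 21.8·0.36 + 274.6·0.01 + 274.6·0.29 + 4.8·0.47 = 110.193 sabins.
Mean coefficient ᾱ = A/S = 0.1253.
−S·ln(1−ᾱ) = −879.5 × ln(1 − 0.1253) = 117.742.
V = 19.9 × 13.8 × 4.9 = 1345.638 m³.
T = 0.161·V/[−S·ln(1−ᾱ)] = 0.161·1345.638/117.742 = 1.84 s.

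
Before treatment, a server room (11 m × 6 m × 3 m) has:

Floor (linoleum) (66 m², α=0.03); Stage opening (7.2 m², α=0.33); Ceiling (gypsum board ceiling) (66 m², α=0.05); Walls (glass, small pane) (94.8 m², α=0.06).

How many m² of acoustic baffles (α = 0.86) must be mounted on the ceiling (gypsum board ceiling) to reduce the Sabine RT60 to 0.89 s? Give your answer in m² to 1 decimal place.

Equivalent absorption area: A₁ = 66×0.03 + 7.2×0.33 + 66×0.05 + 94.8×0.06 = 13.344 m².
V = 198 m³. Target absorption A₂ = 0.161 × 198 / 0.89 = 35.818 sabins.
Absorption to add: 35.818 − 13.344 = 22.474 sabins.
Net gain per m²: Δα = 0.86 − 0.05 = 0.81.
Panel area = 22.474 / 0.81 = 27.7 m².

27.7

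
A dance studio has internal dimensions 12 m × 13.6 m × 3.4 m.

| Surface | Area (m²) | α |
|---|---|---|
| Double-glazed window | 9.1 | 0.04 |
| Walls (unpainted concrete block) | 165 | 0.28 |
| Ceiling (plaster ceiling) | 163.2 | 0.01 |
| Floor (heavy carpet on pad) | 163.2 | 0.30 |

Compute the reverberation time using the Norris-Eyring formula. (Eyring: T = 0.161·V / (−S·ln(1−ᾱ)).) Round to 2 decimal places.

S = Σ Sᵢ = 500.5 m².
Absorption A = 9.1·0.04 + 165·0.28 + 163.2·0.01 + 163.2·0.30 = 97.156 sabins.
ᾱ = 97.156 / 500.5 = 0.1941.
Eyring denominator: −S ln(1−ᾱ) = 108.006.
V = 12 × 13.6 × 3.4 = 554.88 m³.
T = 0.161·V/[−S·ln(1−ᾱ)] = 0.161·554.88/108.006 = 0.83 s.

0.83 sec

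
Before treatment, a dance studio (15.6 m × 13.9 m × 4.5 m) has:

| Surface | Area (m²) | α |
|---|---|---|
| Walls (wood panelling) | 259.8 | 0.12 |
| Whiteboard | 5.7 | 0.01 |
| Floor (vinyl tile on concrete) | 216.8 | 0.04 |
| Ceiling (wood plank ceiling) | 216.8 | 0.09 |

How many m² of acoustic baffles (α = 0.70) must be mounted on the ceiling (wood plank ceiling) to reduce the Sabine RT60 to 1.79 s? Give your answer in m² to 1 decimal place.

46.5

Summing Sᵢαᵢ: 31.176 + 0.057 + 8.672 + 19.512 → A₁ = 59.417 sabins.
V = 975.78 m³. Target absorption A₂ = 0.161 × 975.78 / 1.79 = 87.766 sabins.
ΔA needed = 87.766 − 59.417 = 28.349 sabins.
Net gain per m²: Δα = 0.70 − 0.09 = 0.61.
Area = ΔA/Δα = 28.349/0.61 = 46.5 m².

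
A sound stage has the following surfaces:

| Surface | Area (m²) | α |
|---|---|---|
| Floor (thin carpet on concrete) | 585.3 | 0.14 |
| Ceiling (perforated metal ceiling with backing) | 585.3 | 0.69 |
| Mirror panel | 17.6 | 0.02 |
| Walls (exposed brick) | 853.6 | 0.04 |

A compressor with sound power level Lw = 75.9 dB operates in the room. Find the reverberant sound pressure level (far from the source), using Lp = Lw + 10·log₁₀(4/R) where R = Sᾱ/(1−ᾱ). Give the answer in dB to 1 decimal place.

Σ(Sᵢαᵢ) = 585.3×0.14 + 585.3×0.69 + 17.6×0.02 + 853.6×0.04 = 520.295; total area S = 2041.8 m².
ᾱ = 520.295/2041.8 = 0.2548; R = Sᾱ/(1−ᾱ) = 520.295/(1−0.2548) = 698.195 m².
Lp = Lw + 10 log₁₀(4/R) = 75.9 -22.42 = 53.5 dB.

53.5 dB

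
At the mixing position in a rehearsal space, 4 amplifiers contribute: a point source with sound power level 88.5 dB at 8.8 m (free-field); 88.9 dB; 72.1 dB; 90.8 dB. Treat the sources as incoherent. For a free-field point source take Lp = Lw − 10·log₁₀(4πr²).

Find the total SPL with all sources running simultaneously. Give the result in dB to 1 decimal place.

Source at 8.8 m: Lp = 88.5 − 10·log₁₀(4π·8.8²) = 88.5 − 10·log₁₀(973.140) = 58.6 dB.
Converting to relative power and adding: 10^(58.6/10) + 10^(88.9/10) + 10^(72.1/10) + 10^(90.8/10) = 1.995e+09.
Combined level = 10 log₁₀(1.995e+09) = 93.0 dB.

93.0 dB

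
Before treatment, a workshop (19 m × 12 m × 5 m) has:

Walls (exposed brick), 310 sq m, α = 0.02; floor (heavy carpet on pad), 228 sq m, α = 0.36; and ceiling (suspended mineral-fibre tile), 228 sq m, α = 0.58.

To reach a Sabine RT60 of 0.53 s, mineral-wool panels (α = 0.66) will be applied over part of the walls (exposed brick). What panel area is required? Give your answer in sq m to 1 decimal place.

Total absorption A₁ = 310·0.02 + 228·0.36 + 228·0.58
  = 6.200 + 82.080 + 132.240 = 220.520 sq m sabins.
V = 1140 m³. Target absorption A₂ = 0.161 × 1140 / 0.53 = 346.302 sabins.
ΔA needed = 346.302 − 220.520 = 125.782 sabins.
Each sq m of panel replacing the walls (exposed brick) adds (0.66 − 0.02) = 0.64 sabins.
Panel area = 125.782 / 0.64 = 196.5 sq m.

196.5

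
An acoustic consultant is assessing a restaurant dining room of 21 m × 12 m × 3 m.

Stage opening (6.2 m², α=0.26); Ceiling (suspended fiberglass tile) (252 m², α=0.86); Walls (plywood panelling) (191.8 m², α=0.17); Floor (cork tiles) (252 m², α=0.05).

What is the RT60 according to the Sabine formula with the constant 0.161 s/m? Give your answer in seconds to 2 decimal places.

0.46 seconds

Summing Sᵢαᵢ: 1.612 + 216.720 + 32.606 + 12.600 → A = 263.538 sabins.
Volume V = 21 × 12 × 3 = 756 m³.
Sabine: RT60 = 0.161 × 756 / 263.538 = 0.46 s.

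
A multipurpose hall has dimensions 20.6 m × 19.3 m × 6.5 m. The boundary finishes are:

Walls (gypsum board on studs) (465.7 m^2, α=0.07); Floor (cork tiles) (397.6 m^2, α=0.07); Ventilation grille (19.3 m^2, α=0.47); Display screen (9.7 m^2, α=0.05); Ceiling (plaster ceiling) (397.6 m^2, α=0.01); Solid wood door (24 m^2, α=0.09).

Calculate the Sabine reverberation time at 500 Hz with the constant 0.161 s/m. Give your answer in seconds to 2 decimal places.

5.47 sec

Summing Sᵢαᵢ: 32.599 + 27.832 + 9.071 + 0.485 + 3.976 + 2.160 → A = 76.123 sabins.
Room volume: 2584.27 m³.
T = 0.161 V/A = 0.161·2584.27/76.123 = 5.47 s.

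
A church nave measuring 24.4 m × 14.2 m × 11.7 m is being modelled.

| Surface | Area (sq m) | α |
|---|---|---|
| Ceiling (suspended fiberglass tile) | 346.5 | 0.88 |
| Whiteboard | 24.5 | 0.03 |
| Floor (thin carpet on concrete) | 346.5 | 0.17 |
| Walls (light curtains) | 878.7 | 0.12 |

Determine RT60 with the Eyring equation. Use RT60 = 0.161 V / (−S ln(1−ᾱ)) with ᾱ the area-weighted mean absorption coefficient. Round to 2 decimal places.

1.17 seconds

S = Σ Sᵢ = 1596.2 sq m.
Absorption A = 346.5·0.88 + 24.5·0.03 + 346.5·0.17 + 878.7·0.12 = 470.004 sabins.
Mean coefficient ᾱ = A/S = 0.2945.
−S·ln(1−ᾱ) = −1596.2 × ln(1 − 0.2945) = 556.832.
V = 24.4 × 14.2 × 11.7 = 4053.816 m³.
RT60 = 0.161 × 4053.816 / 556.832 = 1.17 s.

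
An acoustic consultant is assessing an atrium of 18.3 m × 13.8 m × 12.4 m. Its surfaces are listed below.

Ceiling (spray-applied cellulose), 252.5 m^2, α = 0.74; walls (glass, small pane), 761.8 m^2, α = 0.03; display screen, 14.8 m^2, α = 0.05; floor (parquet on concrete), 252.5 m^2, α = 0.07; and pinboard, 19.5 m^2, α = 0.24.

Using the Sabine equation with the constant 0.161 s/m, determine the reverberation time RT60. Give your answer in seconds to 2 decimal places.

Total absorption A = 252.5*0.74 + 761.8*0.03 + 14.8*0.05 + 252.5*0.07 + 19.5*0.24
  = 186.850 + 22.854 + 0.740 + 17.675 + 4.680 = 232.799 m^2 sabins.
V = 18.3·13.8·12.4 = 3131.496 m³.
T = 0.161 V/A = 0.161·3131.496/232.799 = 2.17 s.

2.17 s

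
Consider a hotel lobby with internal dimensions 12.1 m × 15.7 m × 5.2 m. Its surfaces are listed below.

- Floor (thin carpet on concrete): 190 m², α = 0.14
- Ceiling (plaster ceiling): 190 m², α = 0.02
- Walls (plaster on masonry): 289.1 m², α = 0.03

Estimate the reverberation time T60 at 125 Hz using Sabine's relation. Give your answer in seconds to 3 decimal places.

4.070 s

Summing Sᵢαᵢ: 26.600 + 3.800 + 8.673 → A = 39.073 sabins.
Room volume: 987.844 m³.
T = 0.161 V/A = 0.161·987.844/39.073 = 4.070 s.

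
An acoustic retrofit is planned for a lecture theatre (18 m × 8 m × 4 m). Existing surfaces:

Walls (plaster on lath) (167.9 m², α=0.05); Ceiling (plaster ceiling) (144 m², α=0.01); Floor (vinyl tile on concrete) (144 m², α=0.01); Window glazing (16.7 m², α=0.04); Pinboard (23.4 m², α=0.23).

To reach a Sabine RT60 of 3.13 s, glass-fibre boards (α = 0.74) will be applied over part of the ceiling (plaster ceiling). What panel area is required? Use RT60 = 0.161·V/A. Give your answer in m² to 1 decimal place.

16.9

Equivalent absorption area: A₁ = 167.9·0.05 + 144·0.01 + 144·0.01 + 16.7·0.04 + 23.4·0.23 = 17.325 m².
V = 576 m³. Target absorption A₂ = 0.161 × 576 / 3.13 = 29.628 sabins.
Absorption to add: 29.628 − 17.325 = 12.303 sabins.
Each m² of panel replacing the ceiling (plaster ceiling) adds (0.74 − 0.01) = 0.73 sabins.
Area = ΔA/Δα = 12.303/0.73 = 16.9 m².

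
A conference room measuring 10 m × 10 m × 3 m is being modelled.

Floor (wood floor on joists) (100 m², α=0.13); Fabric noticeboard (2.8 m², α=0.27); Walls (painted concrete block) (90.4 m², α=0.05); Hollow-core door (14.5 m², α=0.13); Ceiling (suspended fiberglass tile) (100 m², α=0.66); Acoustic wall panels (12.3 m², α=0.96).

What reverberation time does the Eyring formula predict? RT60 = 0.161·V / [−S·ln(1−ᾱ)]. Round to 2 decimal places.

0.41 s

Total surface area S = 100 + 2.8 + 90.4 + 14.5 + 100 + 12.3 = 320.0 m².
Absorption A = 100×0.13 + 2.8×0.27 + 90.4×0.05 + 14.5×0.13 + 100×0.66 + 12.3×0.96 = 97.969 sabins.
ᾱ = 97.969 / 320.0 = 0.3062.
−S·ln(1−ᾱ) = −320.0 × ln(1 − 0.3062) = 116.983.
V = 10 × 10 × 3 = 300 m³.
RT60 = 0.161 × 300 / 116.983 = 0.41 s.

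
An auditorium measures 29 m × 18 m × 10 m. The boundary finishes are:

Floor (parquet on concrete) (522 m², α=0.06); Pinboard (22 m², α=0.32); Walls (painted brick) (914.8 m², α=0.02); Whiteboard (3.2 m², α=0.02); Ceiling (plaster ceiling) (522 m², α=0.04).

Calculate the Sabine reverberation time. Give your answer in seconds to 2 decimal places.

10.83 s

A = Σ Sᵢαᵢ = 522*0.06 + 22*0.32 + 914.8*0.02 + 3.2*0.02 + 522*0.04 = 77.600 sabins.
Room volume: 5220 m³.
RT60 = 0.161 · V / A = 0.161 × 5220 / 77.600 = 10.83 s.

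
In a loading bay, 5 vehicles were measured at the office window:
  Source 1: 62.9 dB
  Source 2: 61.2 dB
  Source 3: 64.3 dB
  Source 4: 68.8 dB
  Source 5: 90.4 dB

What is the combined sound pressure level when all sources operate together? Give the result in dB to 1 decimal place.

90.5 dB

Sum in the linear (power) domain: Σ 10^(Lᵢ/10) = 10^(62.9/10) + 10^(61.2/10) + 10^(64.3/10) + 10^(68.8/10) + 10^(90.4/10) = 1.11e+09.
L_total = 10·log₁₀(1.11e+09) = 90.5 dB.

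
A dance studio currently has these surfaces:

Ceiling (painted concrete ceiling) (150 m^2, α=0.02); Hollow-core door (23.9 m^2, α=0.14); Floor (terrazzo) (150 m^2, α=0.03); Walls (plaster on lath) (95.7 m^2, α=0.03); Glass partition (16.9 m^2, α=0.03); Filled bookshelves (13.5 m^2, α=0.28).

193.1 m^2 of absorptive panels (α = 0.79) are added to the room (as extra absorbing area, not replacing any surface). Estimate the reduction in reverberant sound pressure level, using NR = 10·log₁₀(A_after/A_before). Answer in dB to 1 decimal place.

Total absorption A_before = 150×0.02 + 23.9×0.14 + 150×0.03 + 95.7×0.03 + 16.9×0.03 + 13.5×0.28
  = 3.000 + 3.346 + 4.500 + 2.871 + 0.507 + 3.780 = 18.004 m^2 sabins.
Treatment contributes 193.1·0.79 = 152.549 sabins.
A_after = 18.004 + 152.549 = 170.553 sabins.
Reduction = 10 log₁₀(A_after/A_before) = 10 log₁₀(9.4731) = 9.8 dB.

9.8 dB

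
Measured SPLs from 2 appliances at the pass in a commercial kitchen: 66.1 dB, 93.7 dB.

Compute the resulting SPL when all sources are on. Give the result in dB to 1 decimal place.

Sum in the linear (power) domain: Σ 10^(Lᵢ/10) = 10^(66.1/10) + 10^(93.7/10) = 2.348e+09.
L_total = 10·log₁₀(2.348e+09) = 93.7 dB.

93.7 dB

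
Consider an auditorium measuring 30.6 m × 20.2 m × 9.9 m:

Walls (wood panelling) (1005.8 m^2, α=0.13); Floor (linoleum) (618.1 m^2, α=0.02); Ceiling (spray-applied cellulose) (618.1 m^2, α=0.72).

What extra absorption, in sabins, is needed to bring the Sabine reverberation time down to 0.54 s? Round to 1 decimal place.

Equivalent absorption area: A₁ = 1005.8·0.13 + 618.1·0.02 + 618.1·0.72 = 588.148 m^2.
Target A₂ = 0.161·6119.388/0.54 = 1824.484 sabins (V = 6119.388 m³).
Additional absorption ΔA = 1824.484 − 588.148 = 1236.3 sabins.

1236.3 sabins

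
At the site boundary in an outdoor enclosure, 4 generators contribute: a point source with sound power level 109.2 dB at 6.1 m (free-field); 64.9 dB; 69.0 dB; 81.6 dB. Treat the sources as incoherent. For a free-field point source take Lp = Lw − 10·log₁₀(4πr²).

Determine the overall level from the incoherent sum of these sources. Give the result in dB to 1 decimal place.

Source at 6.1 m: Lp = 109.2 − 10·log₁₀(4π·6.1²) = 109.2 − 10·log₁₀(467.595) = 82.5 dB.
Σ 10^(Lᵢ/10) = 3.334e+08.
Combined level = 10 log₁₀(3.334e+08) = 85.2 dB.

85.2 dB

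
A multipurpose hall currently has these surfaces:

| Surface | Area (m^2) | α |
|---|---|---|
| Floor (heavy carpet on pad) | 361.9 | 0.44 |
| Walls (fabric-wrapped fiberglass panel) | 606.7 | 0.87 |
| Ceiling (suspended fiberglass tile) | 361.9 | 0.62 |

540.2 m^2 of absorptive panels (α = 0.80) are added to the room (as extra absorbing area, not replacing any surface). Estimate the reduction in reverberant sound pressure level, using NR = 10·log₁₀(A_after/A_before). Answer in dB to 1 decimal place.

1.7 dB

Summing Sᵢαᵢ: 159.236 + 527.829 + 224.378 → A_before = 911.443 sabins.
Added absorption = 540.2 × 0.80 = 432.160 sabins.
New total A_after = 1343.603 sabins.
Reduction = 10 log₁₀(A_after/A_before) = 10 log₁₀(1.4741) = 1.7 dB.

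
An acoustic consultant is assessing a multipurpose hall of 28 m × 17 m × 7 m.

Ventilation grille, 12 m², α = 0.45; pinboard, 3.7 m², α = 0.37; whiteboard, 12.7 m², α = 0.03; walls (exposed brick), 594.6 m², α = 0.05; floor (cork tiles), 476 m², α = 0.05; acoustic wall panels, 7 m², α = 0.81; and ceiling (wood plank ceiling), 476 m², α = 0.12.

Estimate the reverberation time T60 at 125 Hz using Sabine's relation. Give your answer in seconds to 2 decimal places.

A = Σ Sᵢαᵢ = 12*0.45 + 3.7*0.37 + 12.7*0.03 + 594.6*0.05 + 476*0.05 + 7*0.81 + 476*0.12 = 123.470 sabins.
Volume V = 28 × 17 × 7 = 3332 m³.
RT60 = 0.161 · V / A = 0.161 × 3332 / 123.470 = 4.34 s.

4.34 s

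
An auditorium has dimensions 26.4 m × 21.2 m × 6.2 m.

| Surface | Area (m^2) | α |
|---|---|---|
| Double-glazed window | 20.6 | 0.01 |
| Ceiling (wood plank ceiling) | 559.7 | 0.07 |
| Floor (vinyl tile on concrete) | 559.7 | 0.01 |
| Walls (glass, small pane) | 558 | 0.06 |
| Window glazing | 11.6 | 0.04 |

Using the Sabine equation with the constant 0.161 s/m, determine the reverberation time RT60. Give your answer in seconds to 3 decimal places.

7.078 seconds

Equivalent absorption area: A = 20.6·0.01 + 559.7·0.07 + 559.7·0.01 + 558·0.06 + 11.6·0.04 = 78.926 m^2.
Volume V = 26.4 × 21.2 × 6.2 = 3470.016 m³.
Sabine: RT60 = 0.161 × 3470.016 / 78.926 = 7.078 s.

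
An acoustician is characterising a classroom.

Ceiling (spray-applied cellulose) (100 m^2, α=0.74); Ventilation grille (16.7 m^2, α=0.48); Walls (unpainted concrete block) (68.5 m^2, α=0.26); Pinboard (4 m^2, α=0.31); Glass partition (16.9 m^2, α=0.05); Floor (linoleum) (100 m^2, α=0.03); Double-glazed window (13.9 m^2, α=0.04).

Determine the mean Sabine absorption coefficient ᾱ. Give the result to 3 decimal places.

0.330

Total surface area S = 320.0 m^2.
Σ(Sᵢαᵢ) = 100·0.74 + 16.7·0.48 + 68.5·0.26 + 4·0.31 + 16.9·0.05 + 100·0.03 + 13.9·0.04 = 105.467.
ᾱ = A/S = 0.330.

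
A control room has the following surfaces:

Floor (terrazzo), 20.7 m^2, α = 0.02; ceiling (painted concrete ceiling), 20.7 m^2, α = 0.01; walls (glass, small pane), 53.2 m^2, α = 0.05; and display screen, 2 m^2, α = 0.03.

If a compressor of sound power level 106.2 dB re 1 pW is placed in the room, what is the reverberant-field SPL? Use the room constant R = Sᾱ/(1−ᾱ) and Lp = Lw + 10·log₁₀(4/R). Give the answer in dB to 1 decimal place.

106.8 dB

Σ(Sᵢαᵢ) = 20.7×0.02 + 20.7×0.01 + 53.2×0.05 + 2×0.03 = 3.341; total area S = 96.6 m^2.
ᾱ = 3.341/96.6 = 0.0346; R = Sᾱ/(1−ᾱ) = 3.341/(1−0.0346) = 3.461 m^2.
Lp = 106.2 + 10·log₁₀(4/3.461) = 106.2 + (0.63) = 106.8 dB.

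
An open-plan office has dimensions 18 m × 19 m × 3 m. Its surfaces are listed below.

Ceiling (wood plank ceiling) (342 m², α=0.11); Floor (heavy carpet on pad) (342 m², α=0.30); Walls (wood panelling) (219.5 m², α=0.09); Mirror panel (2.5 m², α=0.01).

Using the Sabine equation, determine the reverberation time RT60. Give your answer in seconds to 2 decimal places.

Summing Sᵢαᵢ: 37.620 + 102.600 + 19.755 + 0.025 → A = 160.000 sabins.
Volume V = 18 × 19 × 3 = 1026 m³.
T = 0.161 V/A = 0.161·1026/160.000 = 1.03 s.

1.03 s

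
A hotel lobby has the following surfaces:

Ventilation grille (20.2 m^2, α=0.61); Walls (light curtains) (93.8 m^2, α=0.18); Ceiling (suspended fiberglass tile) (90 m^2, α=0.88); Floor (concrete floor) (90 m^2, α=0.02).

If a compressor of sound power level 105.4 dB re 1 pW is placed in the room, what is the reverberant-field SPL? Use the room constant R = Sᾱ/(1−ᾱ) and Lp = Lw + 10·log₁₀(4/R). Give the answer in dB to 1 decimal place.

89.0 dB

A = 110.206 sabins; S = 294.0 m^2.
ᾱ = 110.206/294.0 = 0.3749; R = Sᾱ/(1−ᾱ) = 110.206/(1−0.3749) = 176.301 m^2.
Lp = Lw + 10 log₁₀(4/R) = 105.4 -16.44 = 89.0 dB.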